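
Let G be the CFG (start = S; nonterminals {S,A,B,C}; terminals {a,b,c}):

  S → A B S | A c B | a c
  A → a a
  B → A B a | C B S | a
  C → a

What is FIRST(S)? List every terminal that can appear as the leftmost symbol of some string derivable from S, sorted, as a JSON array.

FIRST sets, iterate to fixpoint:
pass 1:
  A via A→a a: +{a}
  B via B→A B a: +{a}
  C via C→a: +{a}
  S via S→A B S: +{a}
  FIRST[S]={a}  FIRST[A]={a}  FIRST[B]={a}  FIRST[C]={a}
pass 2: — fixpoint
  FIRST[S]={a}  FIRST[A]={a}  FIRST[B]={a}  FIRST[C]={a}

FIRST(S) = ["a"]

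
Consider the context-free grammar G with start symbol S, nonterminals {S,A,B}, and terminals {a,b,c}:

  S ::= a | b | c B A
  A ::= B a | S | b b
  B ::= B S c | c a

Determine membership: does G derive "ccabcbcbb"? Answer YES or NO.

CNF form of G:
  S -> T2 X5 | a | b
  A -> B T0 | T1 T1 | T2 X3 | a | b
  B -> B X4 | T2 T0
  T0 -> a
  T1 -> b
  T2 -> c
  X3 -> B A
  X4 -> S T2
  X5 -> B A

Fill CYK table bottom-up:
  T[0,0] 'c' = {T2}  orig:{}
  T[1,1] 'c' = {T2}  orig:{}
  T[2,2] 'a' = {A,S,T0}  orig:{A,S}
  T[3,3] 'b' = {A,S,T1}  orig:{A,S}
  T[4,4] 'c' = {T2}  orig:{}
  T[5,5] 'b' = {A,S,T1}  orig:{A,S}
  T[6,6] 'c' = {T2}  orig:{}
  T[7,7] 'b' = {A,S,T1}  orig:{A,S}
  T[8,8] 'b' = {A,S,T1}  orig:{A,S}
  T[0,1] 'cc' = ∅
  T[1,2] 'ca' = {B}
  T[2,3] 'ab' = ∅
  T[3,4] 'bc' = {X4}  orig:{}
  T[4,5] 'cb' = ∅
  T[5,6] 'bc' = {X4}  orig:{}
  T[6,7] 'cb' = ∅
  T[7,8] 'bb' = {A}
  T[0,2] 'cca' = ∅
  T[1,3] 'cab' = {X3,X5}  orig:{}
  T[2,4] 'abc' = ∅
  T[3,5] 'bcb' = ∅
  T[4,6] 'cbc' = ∅
  T[5,7] 'bcb' = ∅
  T[6,8] 'cbb' = ∅
  T[0,3] 'ccab' = {A,S}
  T[1,4] 'cabc' = {B}
  T[2,5] 'abcb' = ∅
  T[3,6] 'bcbc' = ∅
  T[4,7] 'cbcb' = ∅
  T[5,8] 'bcbb' = ∅
  T[0,4] 'ccabc' = {X4}  orig:{}
  T[1,5] 'cabcb' = {X3,X5}  orig:{}
  T[2,6] 'abcbc' = ∅
  T[3,7] 'bcbcb' = ∅
  T[4,8] 'cbcbb' = ∅
  T[0,5] 'ccabcb' = {A,S}
  T[1,6] 'cabcbc' = {B}
  T[2,7] 'abcbcb' = ∅
  T[3,8] 'bcbcbb' = ∅
  T[0,6] 'ccabcbc' = {X4}  orig:{}
  T[1,7] 'cabcbcb' = {X3,X5}  orig:{}
  T[2,8] 'abcbcbb' = ∅
  T[0,7] 'ccabcbcb' = {A,S}
  T[1,8] 'cabcbcbb' = {X3,X5}  orig:{}
  T[0,8] 'ccabcbcbb' = {A,S}

S ∈ T[0,8] ⇒ YES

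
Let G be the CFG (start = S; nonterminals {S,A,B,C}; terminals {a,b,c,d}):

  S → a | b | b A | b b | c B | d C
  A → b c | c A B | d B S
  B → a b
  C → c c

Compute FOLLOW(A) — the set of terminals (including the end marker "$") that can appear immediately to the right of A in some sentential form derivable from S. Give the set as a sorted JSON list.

FIRST iteration:
iter 1:
  A via A→b c: +{b}
  A via A→c A B: +{c}
  A via A→d B S: +{d}
  B via B→a b: +{a}
  C via C→c c: +{c}
  S via S→a: +{a}
  S via S→b: +{b}
  S via S→c B: +{c}
  S via S→d C: +{d}
  FIRST(S)={a,b,c,d}  FIRST(A)={b,c,d}  FIRST(B)={a}  FIRST(C)={c}
iter 2: — fixpoint
  FIRST(S)={a,b,c,d}  FIRST(A)={b,c,d}  FIRST(B)={a}  FIRST(C)={c}

FOLLOW sets:
initialize: $ ∈ FOLLOW(S)
round 1:
  A→c A B: FOLLOW(A) ⊇ FIRST(B) = {a}; new: +{a}
  A→c A B: FOLLOW(B) ⊇ FOLLOW(A) ⊇ {a}; new: +{a}
  A→d B S: FOLLOW(B) ⊇ FIRST(S) = {a,b,c,d}; new: +{b,c,d}
  A→d B S: FOLLOW(S) ⊇ FOLLOW(A) ⊇ {a}; new: +{a}
  S→b A: FOLLOW(A) ⊇ FOLLOW(S) ⊇ {$,a}; new: +{$}
  S→c B: FOLLOW(B) ⊇ FOLLOW(S) ⊇ {$,a}; new: +{$}
  S→d C: FOLLOW(C) ⊇ FOLLOW(S) ⊇ {$,a}; new: +{$,a}
  FOLLOW[S]={$,a}  FOLLOW[A]={$,a}  FOLLOW[B]={$,a,b,c,d}  FOLLOW[C]={$,a}
round 2: (stable)
  FOLLOW[S]={$,a}  FOLLOW[A]={$,a}  FOLLOW[B]={$,a,b,c,d}  FOLLOW[C]={$,a}

FOLLOW(A) = ["$", "a"]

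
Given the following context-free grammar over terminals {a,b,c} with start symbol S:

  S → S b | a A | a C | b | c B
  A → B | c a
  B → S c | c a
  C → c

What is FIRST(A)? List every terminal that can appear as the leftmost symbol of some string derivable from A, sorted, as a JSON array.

Compute FIRST by fixpoint:
pass 1:
  A via A→c a: +{c}
  B via B→c a: +{c}
  C via C→c: +{c}
  S via S→a A: +{a}
  S via S→b: +{b}
  S via S→c B: +{c}
  FIRST[S]={a,b,c}  FIRST[A]={c}  FIRST[B]={c}  FIRST[C]={c}
pass 2:
  B via B→S c: +{a,b}
  FIRST[S]={a,b,c}  FIRST[A]={c}  FIRST[B]={a,b,c}  FIRST[C]={c}
pass 3:
  A via A→B: +{a,b}
  FIRST[S]={a,b,c}  FIRST[A]={a,b,c}  FIRST[B]={a,b,c}  FIRST[C]={c}
pass 4: done
  FIRST[S]={a,b,c}  FIRST[A]={a,b,c}  FIRST[B]={a,b,c}  FIRST[C]={c}

FIRST(A) = ["a", "b", "c"]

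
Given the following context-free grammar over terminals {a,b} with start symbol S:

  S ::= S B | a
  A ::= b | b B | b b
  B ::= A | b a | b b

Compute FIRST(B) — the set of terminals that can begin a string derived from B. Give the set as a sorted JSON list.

FIRST iteration:
[1]
  A via A→b: +{b}
  B via B→A: +{b}
  S via S→a: +{a}
  FIRST(S)={a}  FIRST(A)={b}  FIRST(B)={b}
[2] done
  FIRST(S)={a}  FIRST(A)={b}  FIRST(B)={b}

FIRST(B) = ["b"]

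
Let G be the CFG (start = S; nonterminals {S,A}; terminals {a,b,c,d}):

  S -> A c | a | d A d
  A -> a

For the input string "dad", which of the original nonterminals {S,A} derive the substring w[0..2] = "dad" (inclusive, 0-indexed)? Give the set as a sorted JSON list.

CNF form of G:
  S -> A T0 | T1 X2 | a
  A -> a
  T0 -> c
  T1 -> d
  X2 -> A T1

Fill CYK table bottom-up (cells [i..j] with 0 ≤ i ≤ j ≤ 2 only):
  [0..0]={T1}  "d"  orig:{}
  [1..1]={A,S}  "a"
  [2..2]={T1}  "d"  orig:{}
  [0..1]=∅  "da"
  [1..2]={X2}  "ad"  orig:{}
  [0..2]={S}  "dad"

Original NTs in T[0,2] deriving "dad": ["S"]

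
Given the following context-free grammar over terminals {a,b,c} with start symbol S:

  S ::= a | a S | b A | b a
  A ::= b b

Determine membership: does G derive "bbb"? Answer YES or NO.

CNF form of G:
  S -> T0 A | T0 T1 | T1 S | a
  A -> T0 T0
  T0 -> b
  T1 -> a

Fill CYK table bottom-up:
  cell(0,0) b: {T0}  orig:{}
  cell(1,1) b: {T0}  orig:{}
  cell(2,2) b: {T0}  orig:{}
  cell(0,1) bb: {A}
  cell(1,2) bb: {A}
  cell(0,2) bbb: {S}

S ∈ T[0,2] ⇒ YES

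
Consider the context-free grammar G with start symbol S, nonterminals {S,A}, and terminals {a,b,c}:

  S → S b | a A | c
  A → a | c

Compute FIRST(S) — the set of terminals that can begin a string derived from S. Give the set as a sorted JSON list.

FIRST iteration:
pass 1:
  A via A→a: +{a}
  A via A→c: +{c}
  S via S→a A: +{a}
  S via S→c: +{c}
  FIRST(S)={a,c}  FIRST(A)={a,c}
pass 2: (no change)
  FIRST(S)={a,c}  FIRST(A)={a,c}

FIRST(S) = ["a", "c"]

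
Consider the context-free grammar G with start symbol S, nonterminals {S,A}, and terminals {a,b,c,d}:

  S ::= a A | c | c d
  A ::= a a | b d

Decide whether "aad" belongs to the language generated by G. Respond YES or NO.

CNF form of G:
  S -> T0 A | T3 T2 | c
  A -> T0 T0 | T1 T2
  T0 -> a
  T1 -> b
  T2 -> d
  T3 -> c

CYK fill:
  [0..0]={T0}  "a"  orig:{}
  [1..1]={T0}  "a"  orig:{}
  [2..2]={T2}  "d"  orig:{}
  [0..1]={A}  "aa"
  [1..2]=∅  "ad"
  [0..2]=∅  "aad"

S ∉ T[0,2] ⇒ NO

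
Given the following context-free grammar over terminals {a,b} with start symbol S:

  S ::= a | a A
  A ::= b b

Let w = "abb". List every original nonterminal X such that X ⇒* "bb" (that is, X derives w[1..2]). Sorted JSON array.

CNF form of G:
  S -> T1 A | a
  A -> T0 T0
  T0 -> b
  T1 -> a

Fill CYK table bottom-up (cells [i..j] with 1 ≤ i ≤ j ≤ 2 only):
  T[1,1] 'b' = {T0}  orig:{}
  T[2,2] 'b' = {T0}  orig:{}
  T[1,2] 'bb' = {A}

Original NTs in T[1,2] deriving "bb": ["A"]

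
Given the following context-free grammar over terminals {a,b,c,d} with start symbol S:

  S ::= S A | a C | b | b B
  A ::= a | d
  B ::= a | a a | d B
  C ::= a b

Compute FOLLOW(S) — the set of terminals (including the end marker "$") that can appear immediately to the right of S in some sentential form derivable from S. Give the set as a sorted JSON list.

FIRST iteration:
[1]
  A via A→a: +{a}
  A via A→d: +{d}
  B via B→a: +{a}
  B via B→d B: +{d}
  C via C→a b: +{a}
  S via S→a C: +{a}
  S via S→b: +{b}
  S: {a,b}  A: {a,d}  B: {a,d}  C: {a}
[2] done
  S: {a,b}  A: {a,d}  B: {a,d}  C: {a}

FOLLOW iteration:
seed FOLLOW(S) with $
round 1:
  S→S A: FOLLOW(S) ⊇ FIRST(A) = {a,d}; new: +{a,d}
  S→S A: FOLLOW(A) ⊇ FOLLOW(S) ⊇ {$,a,d}; new: +{$,a,d}
  S→a C: FOLLOW(C) ⊇ FOLLOW(S) ⊇ {$,a,d}; new: +{$,a,d}
  S→b B: FOLLOW(B) ⊇ FOLLOW(S) ⊇ {$,a,d}; new: +{$,a,d}
  FOLLOW[S]={$,a,d}  FOLLOW[A]={$,a,d}  FOLLOW[B]={$,a,d}  FOLLOW[C]={$,a,d}
round 2: (no change)
  FOLLOW[S]={$,a,d}  FOLLOW[A]={$,a,d}  FOLLOW[B]={$,a,d}  FOLLOW[C]={$,a,d}

FOLLOW(S) = ["$", "a", "d"]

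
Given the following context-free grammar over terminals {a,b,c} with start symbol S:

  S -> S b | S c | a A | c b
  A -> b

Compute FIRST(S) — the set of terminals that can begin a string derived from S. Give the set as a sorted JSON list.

FIRST sets, iterate to fixpoint:
pass 1:
  A via A→b: +{b}
  S via S→a A: +{a}
  S via S→c b: +{c}
  FIRST[S]={a,c}  FIRST[A]={b}
pass 2: done
  FIRST[S]={a,c}  FIRST[A]={b}

FIRST(S) = ["a", "c"]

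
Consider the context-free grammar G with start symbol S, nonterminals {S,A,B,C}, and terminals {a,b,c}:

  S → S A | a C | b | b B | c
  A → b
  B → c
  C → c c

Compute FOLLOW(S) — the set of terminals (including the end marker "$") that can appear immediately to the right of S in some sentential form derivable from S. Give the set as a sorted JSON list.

FIRST iteration:
[1]
  A via A→b: +{b}
  B via B→c: +{c}
  C via C→c c: +{c}
  S via S→a C: +{a}
  S via S→b: +{b}
  S via S→c: +{c}
  FIRST[S]={a,b,c}  FIRST[A]={b}  FIRST[B]={c}  FIRST[C]={c}
[2] (stable)
  FIRST[S]={a,b,c}  FIRST[A]={b}  FIRST[B]={c}  FIRST[C]={c}

Compute FOLLOW by fixpoint:
initialize: $ ∈ FOLLOW(S)
[1]
  S→S A: FOLLOW(S) ⊇ FIRST(A) = {b}; new: +{b}
  S→S A: FOLLOW(A) ⊇ FOLLOW(S) ⊇ {$,b}; new: +{$,b}
  S→a C: FOLLOW(C) ⊇ FOLLOW(S) ⊇ {$,b}; new: +{$,b}
  S→b B: FOLLOW(B) ⊇ FOLLOW(S) ⊇ {$,b}; new: +{$,b}
  FOLLOW(S)={$,b}  FOLLOW(A)={$,b}  FOLLOW(B)={$,b}  FOLLOW(C)={$,b}
[2] done
  FOLLOW(S)={$,b}  FOLLOW(A)={$,b}  FOLLOW(B)={$,b}  FOLLOW(C)={$,b}

FOLLOW(S) = ["$", "b"]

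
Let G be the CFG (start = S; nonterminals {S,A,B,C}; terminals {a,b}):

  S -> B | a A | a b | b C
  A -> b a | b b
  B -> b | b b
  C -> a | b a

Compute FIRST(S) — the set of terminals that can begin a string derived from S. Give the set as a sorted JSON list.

FIRST sets, iterate to fixpoint:
[1]
  A via A→b a: +{b}
  B via B→b: +{b}
  C via C→a: +{a}
  C via C→b a: +{b}
  S via S→B: +{b}
  S via S→a A: +{a}
  FIRST[S]={a,b}  FIRST[A]={b}  FIRST[B]={b}  FIRST[C]={a,b}
[2] done
  FIRST[S]={a,b}  FIRST[A]={b}  FIRST[B]={b}  FIRST[C]={a,b}

FIRST(S) = ["a", "b"]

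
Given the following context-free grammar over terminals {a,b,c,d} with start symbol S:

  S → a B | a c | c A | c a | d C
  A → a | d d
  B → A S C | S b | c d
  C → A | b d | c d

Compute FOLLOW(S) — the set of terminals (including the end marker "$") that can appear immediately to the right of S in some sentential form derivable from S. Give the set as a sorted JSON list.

Compute FIRST by fixpoint:
pass 1:
  A via A→a: +{a}
  A via A→d d: +{d}
  B via B→A S C: +{a,d}
  B via B→c d: +{c}
  C via C→A: +{a,d}
  C via C→b d: +{b}
  C via C→c d: +{c}
  S via S→a B: +{a}
  S via S→c A: +{c}
  S via S→d C: +{d}
  FIRST[S]={a,c,d}  FIRST[A]={a,d}  FIRST[B]={a,c,d}  FIRST[C]={a,b,c,d}
pass 2: done
  FIRST[S]={a,c,d}  FIRST[A]={a,d}  FIRST[B]={a,c,d}  FIRST[C]={a,b,c,d}

FOLLOW sets:
initialize: $ ∈ FOLLOW(S)
pass 1:
  B→A S C: FOLLOW(A) ⊇ FIRST(S) = {a,c,d}; new: +{a,c,d}
  B→A S C: FOLLOW(S) ⊇ FIRST(C) = {a,b,c,d}; new: +{a,b,c,d}
  S→a B: FOLLOW(B) ⊇ FOLLOW(S) ⊇ {$,a,b,c,d}; new: +{$,a,b,c,d}
  S→c A: FOLLOW(A) ⊇ FOLLOW(S) ⊇ {$,a,b,c,d}; new: +{$,b}
  S→d C: FOLLOW(C) ⊇ FOLLOW(S) ⊇ {$,a,b,c,d}; new: +{$,a,b,c,d}
  FOLLOW[S]={$,a,b,c,d}  FOLLOW[A]={$,a,b,c,d}  FOLLOW[B]={$,a,b,c,d}  FOLLOW[C]={$,a,b,c,d}
pass 2: done
  FOLLOW[S]={$,a,b,c,d}  FOLLOW[A]={$,a,b,c,d}  FOLLOW[B]={$,a,b,c,d}  FOLLOW[C]={$,a,b,c,d}

FOLLOW(S) = ["$", "a", "b", "c", "d"]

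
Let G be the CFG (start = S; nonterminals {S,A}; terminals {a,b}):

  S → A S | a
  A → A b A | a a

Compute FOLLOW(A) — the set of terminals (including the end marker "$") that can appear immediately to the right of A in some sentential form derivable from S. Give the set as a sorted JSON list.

Compute FIRST by fixpoint:
pass 1:
  A via A→a a: +{a}
  S via S→A S: +{a}
  FIRST[S]={a}  FIRST[A]={a}
pass 2: done
  FIRST[S]={a}  FIRST[A]={a}

FOLLOW sets:
seed FOLLOW(S) with $
round 1:
  A→A b A: FOLLOW(A) ⊇ FIRST(b) = {b}; new: +{b}
  S→A S: FOLLOW(A) ⊇ FIRST(S) = {a}; new: +{a}
  FOLLOW[S]={$}  FOLLOW[A]={a,b}
round 2: (stable)
  FOLLOW[S]={$}  FOLLOW[A]={a,b}

FOLLOW(A) = ["a", "b"]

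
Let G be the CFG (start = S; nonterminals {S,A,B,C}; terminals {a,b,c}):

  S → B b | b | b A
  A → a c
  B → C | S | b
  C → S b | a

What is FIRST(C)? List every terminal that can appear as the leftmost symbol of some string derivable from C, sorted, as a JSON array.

Compute FIRST by fixpoint:
pass 1:
  A via A→a c: +{a}
  B via B→b: +{b}
  C via C→a: +{a}
  S via S→B b: +{b}
  S: {b}  A: {a}  B: {b}  C: {a}
pass 2:
  B via B→C: +{a}
  C via C→S b: +{b}
  S via S→B b: +{a}
  S: {a,b}  A: {a}  B: {a,b}  C: {a,b}
pass 3: (no change)
  S: {a,b}  A: {a}  B: {a,b}  C: {a,b}

FIRST(C) = ["a", "b"]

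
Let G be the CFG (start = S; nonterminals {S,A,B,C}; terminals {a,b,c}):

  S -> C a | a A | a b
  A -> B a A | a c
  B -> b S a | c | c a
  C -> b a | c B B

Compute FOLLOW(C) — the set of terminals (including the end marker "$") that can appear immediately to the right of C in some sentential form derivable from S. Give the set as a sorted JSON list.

FIRST iteration:
round 1:
  A via A→a c: +{a}
  B via B→b S a: +{b}
  B via B→c: +{c}
  C via C→b a: +{b}
  C via C→c B B: +{c}
  S via S→C a: +{b,c}
  S via S→a A: +{a}
  S: {a,b,c}  A: {a}  B: {b,c}  C: {b,c}
round 2:
  A via A→B a A: +{b,c}
  S: {a,b,c}  A: {a,b,c}  B: {b,c}  C: {b,c}
round 3: (stable)
  S: {a,b,c}  A: {a,b,c}  B: {b,c}  C: {b,c}

FOLLOW iteration:
FOLLOW(S) := {$}
[1]
  A→B a A: FOLLOW(B) ⊇ FIRST(a) = {a}; new: +{a}
  B→b S a: FOLLOW(S) ⊇ FIRST(a) = {a}; new: +{a}
  C→c B B: FOLLOW(B) ⊇ FIRST(B) = {b,c}; new: +{b,c}
  S→C a: FOLLOW(C) ⊇ FIRST(a) = {a}; new: +{a}
  S→a A: FOLLOW(A) ⊇ FOLLOW(S) ⊇ {$,a}; new: +{$,a}
  FOLLOW(S)={$,a}  FOLLOW(A)={$,a}  FOLLOW(B)={a,b,c}  FOLLOW(C)={a}
[2] — fixpoint
  FOLLOW(S)={$,a}  FOLLOW(A)={$,a}  FOLLOW(B)={a,b,c}  FOLLOW(C)={a}

FOLLOW(C) = ["a"]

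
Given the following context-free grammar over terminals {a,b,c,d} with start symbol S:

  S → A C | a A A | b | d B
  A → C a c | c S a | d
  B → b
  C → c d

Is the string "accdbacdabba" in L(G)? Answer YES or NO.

CNF form of G:
  S -> A C | T0 X5 | T2 B | b
  A -> C X3 | T1 X4 | d
  B -> b
  C -> T1 T2
  T0 -> a
  T1 -> c
  T2 -> d
  X3 -> T0 T1
  X4 -> S T0
  X5 -> A A

CYK fill:
  cell(0,0) a: {T0}  orig:{}
  cell(1,1) c: {T1}  orig:{}
  cell(2,2) c: {T1}  orig:{}
  cell(3,3) d: {A,T2}  orig:{A}
  cell(4,4) b: {B,S}
  cell(5,5) a: {T0}  orig:{}
  cell(6,6) c: {T1}  orig:{}
  cell(7,7) d: {A,T2}  orig:{A}
  cell(8,8) a: {T0}  orig:{}
  cell(9,9) b: {B,S}
  cell(10,10) b: {B,S}
  cell(11,11) a: {T0}  orig:{}
  cell(0,1) ac: {X3}  orig:{}
  cell(1,2) cc: ∅
  cell(2,3) cd: {C}
  cell(3,4) db: {S}
  cell(4,5) ba: {X4}  orig:{}
  cell(5,6) ac: {X3}  orig:{}
  cell(6,7) cd: {C}
  cell(7,8) da: ∅
  cell(8,9) ab: ∅
  cell(9,10) bb: ∅
  cell(10,11) ba: {X4}  orig:{}
  cell(0,2) acc: ∅
  cell(1,3) ccd: ∅
  cell(2,4) cdb: ∅
  cell(3,5) dba: {X4}  orig:{}
  cell(4,6) bac: ∅
  cell(5,7) acd: ∅
  cell(6,8) cda: ∅
  cell(7,9) dab: ∅
  cell(8,10) abb: ∅
  cell(9,11) bba: ∅
  cell(0,3) accd: ∅
  cell(1,4) ccdb: ∅
  cell(2,5) cdba: {A}
  cell(3,6) dbac: ∅
  cell(4,7) bacd: ∅
  cell(5,8) acda: ∅
  cell(6,9) cdab: ∅
  cell(7,10) dabb: ∅
  cell(8,11) abba: ∅
  cell(0,4) accdb: ∅
  cell(1,5) ccdba: ∅
  cell(2,6) cdbac: ∅
  cell(3,7) dbacd: ∅
  cell(4,8) bacda: ∅
  cell(5,9) acdab: ∅
  cell(6,10) cdabb: ∅
  cell(7,11) dabba: ∅
  cell(0,5) accdba: ∅
  cell(1,6) ccdbac: ∅
  cell(2,7) cdbacd: {S}
  cell(3,8) dbacda: ∅
  cell(4,9) bacdab: ∅
  cell(5,10) acdabb: ∅
  cell(6,11) cdabba: ∅
  cell(0,6) accdbac: ∅
  cell(1,7) ccdbacd: ∅
  cell(2,8) cdbacda: {X4}  orig:{}
  cell(3,9) dbacdab: ∅
  cell(4,10) bacdabb: ∅
  cell(5,11) acdabba: ∅
  cell(0,7) accdbacd: ∅
  cell(1,8) ccdbacda: {A}
  cell(2,9) cdbacdab: ∅
  cell(3,10) dbacdabb: ∅
  cell(4,11) bacdabba: ∅
  cell(0,8) accdbacda: ∅
  cell(1,9) ccdbacdab: ∅
  cell(2,10) cdbacdabb: ∅
  cell(3,11) dbacdabba: ∅
  cell(0,9) accdbacdab: ∅
  cell(1,10) ccdbacdabb: ∅
  cell(2,11) cdbacdabba: ∅
  cell(0,10) accdbacdabb: ∅
  cell(1,11) ccdbacdabba: ∅
  cell(0,11) accdbacdabba: ∅

S ∉ T[0,11] ⇒ NO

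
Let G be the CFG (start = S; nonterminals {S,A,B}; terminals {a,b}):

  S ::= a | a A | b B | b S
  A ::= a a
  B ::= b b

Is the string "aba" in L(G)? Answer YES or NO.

Convert to CNF:
  S -> T0 A | T1 B | T1 S | a
  A -> T0 T0
  B -> T1 T1
  T0 -> a
  T1 -> b

Fill CYK table bottom-up:
  cell(0,0) a: {S,T0}  orig:{S}
  cell(1,1) b: {T1}  orig:{}
  cell(2,2) a: {S,T0}  orig:{S}
  cell(0,1) ab: ∅
  cell(1,2) ba: {S}
  cell(0,2) aba: ∅

S ∉ T[0,2] ⇒ NO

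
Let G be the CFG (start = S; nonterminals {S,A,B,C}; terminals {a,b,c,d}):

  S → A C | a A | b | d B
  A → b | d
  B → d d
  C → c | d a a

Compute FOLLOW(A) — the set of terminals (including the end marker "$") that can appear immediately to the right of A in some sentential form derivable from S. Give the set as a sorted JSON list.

FIRST sets, iterate to fixpoint:
iter 1:
  A via A→b: +{b}
  A via A→d: +{d}
  B via B→d d: +{d}
  C via C→c: +{c}
  C via C→d a a: +{d}
  S via S→A C: +{b,d}
  S via S→a A: +{a}
  FIRST[S]={a,b,d}  FIRST[A]={b,d}  FIRST[B]={d}  FIRST[C]={c,d}
iter 2: done
  FIRST[S]={a,b,d}  FIRST[A]={b,d}  FIRST[B]={d}  FIRST[C]={c,d}

Compute FOLLOW by fixpoint:
initialize: $ ∈ FOLLOW(S)
[1]
  S→A C: FOLLOW(A) ⊇ FIRST(C) = {c,d}; new: +{c,d}
  S→A C: FOLLOW(C) ⊇ FOLLOW(S) ⊇ {$}; new: +{$}
  S→a A: FOLLOW(A) ⊇ FOLLOW(S) ⊇ {$}; new: +{$}
  S→d B: FOLLOW(B) ⊇ FOLLOW(S) ⊇ {$}; new: +{$}
  S: {$}  A: {$,c,d}  B: {$}  C: {$}
[2] done
  S: {$}  A: {$,c,d}  B: {$}  C: {$}

FOLLOW(A) = ["$", "c", "d"]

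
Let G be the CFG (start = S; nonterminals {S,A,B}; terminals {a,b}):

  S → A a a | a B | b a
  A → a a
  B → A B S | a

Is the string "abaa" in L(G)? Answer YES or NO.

Convert to CNF:
  S -> A X3 | T0 B | T1 T0
  A -> T0 T0
  B -> A X2 | a
  T0 -> a
  T1 -> b
  X2 -> B S
  X3 -> T0 T0

CYK fill:
  [0..0]={B,T0}  "a"  orig:{B}
  [1..1]={T1}  "b"  orig:{}
  [2..2]={B,T0}  "a"  orig:{B}
  [3..3]={B,T0}  "a"  orig:{B}
  [0..1]=∅  "ab"
  [1..2]={S}  "ba"
  [2..3]={A,S,X3}  "aa"  orig:{A,S}
  [0..2]={X2}  "aba"  orig:{}
  [1..3]=∅  "baa"
  [0..3]=∅  "abaa"

S ∉ T[0,3] ⇒ NO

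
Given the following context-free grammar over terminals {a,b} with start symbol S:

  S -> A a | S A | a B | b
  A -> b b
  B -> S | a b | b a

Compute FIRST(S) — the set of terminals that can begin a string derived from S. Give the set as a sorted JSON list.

FIRST iteration:
[1]
  A via A→b b: +{b}
  B via B→a b: +{a}
  B via B→b a: +{b}
  S via S→A a: +{b}
  S via S→a B: +{a}
  FIRST[S]={a,b}  FIRST[A]={b}  FIRST[B]={a,b}
[2] — fixpoint
  FIRST[S]={a,b}  FIRST[A]={b}  FIRST[B]={a,b}

FIRST(S) = ["a", "b"]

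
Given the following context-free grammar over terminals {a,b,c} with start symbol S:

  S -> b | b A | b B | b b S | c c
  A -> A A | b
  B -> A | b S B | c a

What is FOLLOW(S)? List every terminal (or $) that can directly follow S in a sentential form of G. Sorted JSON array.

FIRST sets, iterate to fixpoint:
iter 1:
  A via A→b: +{b}
  B via B→A: +{b}
  B via B→c a: +{c}
  S via S→b: +{b}
  S via S→c c: +{c}
  FIRST[S]={b,c}  FIRST[A]={b}  FIRST[B]={b,c}
iter 2: (no change)
  FIRST[S]={b,c}  FIRST[A]={b}  FIRST[B]={b,c}

FOLLOW iteration:
seed FOLLOW(S) with $
pass 1:
  A→A A: FOLLOW(A) ⊇ FIRST(A) = {b}; new: +{b}
  B→b S B: FOLLOW(S) ⊇ FIRST(B) = {b,c}; new: +{b,c}
  S→b A: FOLLOW(A) ⊇ FOLLOW(S) ⊇ {$,b,c}; new: +{$,c}
  S→b B: FOLLOW(B) ⊇ FOLLOW(S) ⊇ {$,b,c}; new: +{$,b,c}
  FOLLOW[S]={$,b,c}  FOLLOW[A]={$,b,c}  FOLLOW[B]={$,b,c}
pass 2: — fixpoint
  FOLLOW[S]={$,b,c}  FOLLOW[A]={$,b,c}  FOLLOW[B]={$,b,c}

FOLLOW(S) = ["$", "b", "c"]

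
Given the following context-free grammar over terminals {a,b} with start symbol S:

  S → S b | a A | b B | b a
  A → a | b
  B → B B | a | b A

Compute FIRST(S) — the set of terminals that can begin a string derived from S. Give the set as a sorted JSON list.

FIRST sets, iterate to fixpoint:
pass 1:
  A via A→a: +{a}
  A via A→b: +{b}
  B via B→a: +{a}
  B via B→b A: +{b}
  S via S→a A: +{a}
  S via S→b B: +{b}
  FIRST[S]={a,b}  FIRST[A]={a,b}  FIRST[B]={a,b}
pass 2: done
  FIRST[S]={a,b}  FIRST[A]={a,b}  FIRST[B]={a,b}

FIRST(S) = ["a", "b"]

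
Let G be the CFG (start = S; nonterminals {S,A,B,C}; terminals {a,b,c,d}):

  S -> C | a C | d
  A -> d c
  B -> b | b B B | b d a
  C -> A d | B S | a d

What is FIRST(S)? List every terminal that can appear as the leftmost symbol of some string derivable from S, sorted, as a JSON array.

FIRST sets, iterate to fixpoint:
round 1:
  A via A→d c: +{d}
  B via B→b: +{b}
  C via C→A d: +{d}
  C via C→B S: +{b}
  C via C→a d: +{a}
  S via S→C: +{a,b,d}
  S: {a,b,d}  A: {d}  B: {b}  C: {a,b,d}
round 2: done
  S: {a,b,d}  A: {d}  B: {b}  C: {a,b,d}

FIRST(S) = ["a", "b", "d"]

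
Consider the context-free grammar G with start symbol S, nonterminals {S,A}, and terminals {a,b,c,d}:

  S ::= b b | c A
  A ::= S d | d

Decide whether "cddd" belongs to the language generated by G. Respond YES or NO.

Convert to CNF:
  S -> T1 T1 | T2 A
  A -> S T0 | d
  T0 -> d
  T1 -> b
  T2 -> c

Fill CYK table bottom-up:
  [0..0]={T2}  "c"  orig:{}
  [1..1]={A,T0}  "d"  orig:{A}
  [2..2]={A,T0}  "d"  orig:{A}
  [3..3]={A,T0}  "d"  orig:{A}
  [0..1]={S}  "cd"
  [1..2]=∅  "dd"
  [2..3]=∅  "dd"
  [0..2]={A}  "cdd"
  [1..3]=∅  "ddd"
  [0..3]=∅  "cddd"

S ∉ T[0,3] ⇒ NO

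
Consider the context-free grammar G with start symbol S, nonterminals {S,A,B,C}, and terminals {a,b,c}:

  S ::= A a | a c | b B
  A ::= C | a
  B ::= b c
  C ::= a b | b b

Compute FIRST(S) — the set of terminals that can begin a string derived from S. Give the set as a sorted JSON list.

FIRST iteration:
iter 1:
  A via A→a: +{a}
  B via B→b c: +{b}
  C via C→a b: +{a}
  C via C→b b: +{b}
  S via S→A a: +{a}
  S via S→b B: +{b}
  FIRST[S]={a,b}  FIRST[A]={a}  FIRST[B]={b}  FIRST[C]={a,b}
iter 2:
  A via A→C: +{b}
  FIRST[S]={a,b}  FIRST[A]={a,b}  FIRST[B]={b}  FIRST[C]={a,b}
iter 3: — fixpoint
  FIRST[S]={a,b}  FIRST[A]={a,b}  FIRST[B]={b}  FIRST[C]={a,b}

FIRST(S) = ["a", "b"]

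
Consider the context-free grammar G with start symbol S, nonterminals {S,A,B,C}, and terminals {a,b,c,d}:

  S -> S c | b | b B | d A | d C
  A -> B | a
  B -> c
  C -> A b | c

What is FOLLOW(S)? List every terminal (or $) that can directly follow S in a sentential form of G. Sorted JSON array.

FIRST iteration:
round 1:
  A via A→a: +{a}
  B via B→c: +{c}
  C via C→A b: +{a}
  C via C→c: +{c}
  S via S→b: +{b}
  S via S→d A: +{d}
  FIRST(S)={b,d}  FIRST(A)={a}  FIRST(B)={c}  FIRST(C)={a,c}
round 2:
  A via A→B: +{c}
  FIRST(S)={b,d}  FIRST(A)={a,c}  FIRST(B)={c}  FIRST(C)={a,c}
round 3: done
  FIRST(S)={b,d}  FIRST(A)={a,c}  FIRST(B)={c}  FIRST(C)={a,c}

FOLLOW sets:
FOLLOW(S) := {$}
round 1:
  C→A b: FOLLOW(A) ⊇ FIRST(b) = {b}; new: +{b}
  S→S c: FOLLOW(S) ⊇ FIRST(c) = {c}; new: +{c}
  S→b B: FOLLOW(B) ⊇ FOLLOW(S) ⊇ {$,c}; new: +{$,c}
  S→d A: FOLLOW(A) ⊇ FOLLOW(S) ⊇ {$,c}; new: +{$,c}
  S→d C: FOLLOW(C) ⊇ FOLLOW(S) ⊇ {$,c}; new: +{$,c}
  FOLLOW[S]={$,c}  FOLLOW[A]={$,b,c}  FOLLOW[B]={$,c}  FOLLOW[C]={$,c}
round 2:
  A→B: FOLLOW(B) ⊇ FOLLOW(A) ⊇ {$,b,c}; new: +{b}
  FOLLOW[S]={$,c}  FOLLOW[A]={$,b,c}  FOLLOW[B]={$,b,c}  FOLLOW[C]={$,c}
round 3: (no change)
  FOLLOW[S]={$,c}  FOLLOW[A]={$,b,c}  FOLLOW[B]={$,b,c}  FOLLOW[C]={$,c}

FOLLOW(S) = ["$", "c"]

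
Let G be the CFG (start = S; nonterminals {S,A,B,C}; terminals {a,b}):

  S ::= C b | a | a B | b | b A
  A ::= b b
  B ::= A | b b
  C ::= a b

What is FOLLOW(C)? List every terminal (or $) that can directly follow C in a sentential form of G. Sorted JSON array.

FIRST iteration:
[1]
  A via A→b b: +{b}
  B via B→A: +{b}
  C via C→a b: +{a}
  S via S→C b: +{a}
  S via S→b: +{b}
  S: {a,b}  A: {b}  B: {b}  C: {a}
[2] (stable)
  S: {a,b}  A: {b}  B: {b}  C: {a}

FOLLOW sets:
FOLLOW(S) := {$}
pass 1:
  S→C b: FOLLOW(C) ⊇ FIRST(b) = {b}; new: +{b}
  S→a B: FOLLOW(B) ⊇ FOLLOW(S) ⊇ {$}; new: +{$}
  S→b A: FOLLOW(A) ⊇ FOLLOW(S) ⊇ {$}; new: +{$}
  FOLLOW[S]={$}  FOLLOW[A]={$}  FOLLOW[B]={$}  FOLLOW[C]={b}
pass 2: (no change)
  FOLLOW[S]={$}  FOLLOW[A]={$}  FOLLOW[B]={$}  FOLLOW[C]={b}

FOLLOW(C) = ["b"]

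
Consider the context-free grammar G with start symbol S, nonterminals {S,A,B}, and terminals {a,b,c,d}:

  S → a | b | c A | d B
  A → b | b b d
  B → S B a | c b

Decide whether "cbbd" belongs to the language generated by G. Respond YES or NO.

Convert to CNF:
  S -> T1 B | T3 A | a | b
  A -> T0 X4 | b
  B -> S X5 | T3 T0
  T0 -> b
  T1 -> d
  T2 -> a
  T3 -> c
  X4 -> T0 T1
  X5 -> B T2

CYK table (by increasing span):
  cell(0,0) c: {T3}  orig:{}
  cell(1,1) b: {A,S,T0}  orig:{A,S}
  cell(2,2) b: {A,S,T0}  orig:{A,S}
  cell(3,3) d: {T1}  orig:{}
  cell(0,1) cb: {B,S}
  cell(1,2) bb: ∅
  cell(2,3) bd: {X4}  orig:{}
  cell(0,2) cbb: ∅
  cell(1,3) bbd: {A}
  cell(0,3) cbbd: {S}

S ∈ T[0,3] ⇒ YES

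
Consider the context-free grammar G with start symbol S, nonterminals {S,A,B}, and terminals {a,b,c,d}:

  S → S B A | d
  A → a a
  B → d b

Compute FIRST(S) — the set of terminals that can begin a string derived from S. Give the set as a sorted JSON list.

Compute FIRST by fixpoint:
pass 1:
  A via A→a a: +{a}
  B via B→d b: +{d}
  S via S→d: +{d}
  FIRST(S)={d}  FIRST(A)={a}  FIRST(B)={d}
pass 2: done
  FIRST(S)={d}  FIRST(A)={a}  FIRST(B)={d}

FIRST(S) = ["d"]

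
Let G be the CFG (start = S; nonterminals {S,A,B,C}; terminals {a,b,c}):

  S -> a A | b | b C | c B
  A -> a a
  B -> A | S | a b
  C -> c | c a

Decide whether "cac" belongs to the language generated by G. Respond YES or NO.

CNF form of G:
  S -> T0 A | T1 C | T2 B | b
  A -> T0 T0
  B -> T0 A | T0 T0 | T0 T1 | T1 C | T2 B | b
  C -> T2 T0 | c
  T0 -> a
  T1 -> b
  T2 -> c

CYK table (by increasing span):
  cell(0,0) c: {C,T2}  orig:{C}
  cell(1,1) a: {T0}  orig:{}
  cell(2,2) c: {C,T2}  orig:{C}
  cell(0,1) ca: {C}
  cell(1,2) ac: ∅
  cell(0,2) cac: ∅

S ∉ T[0,2] ⇒ NO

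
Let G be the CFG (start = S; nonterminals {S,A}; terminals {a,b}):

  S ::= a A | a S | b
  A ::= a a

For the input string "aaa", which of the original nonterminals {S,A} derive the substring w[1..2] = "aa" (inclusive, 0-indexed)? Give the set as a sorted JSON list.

Convert to CNF:
  S -> T0 A | T0 S | b
  A -> T0 T0
  T0 -> a

CYK fill (cells [i..j] with 1 ≤ i ≤ j ≤ 2 only):
  T[1,1] 'a' = {T0}  orig:{}
  T[2,2] 'a' = {T0}  orig:{}
  T[1,2] 'aa' = {A}

Original NTs in T[1,2] deriving "aa": ["A"]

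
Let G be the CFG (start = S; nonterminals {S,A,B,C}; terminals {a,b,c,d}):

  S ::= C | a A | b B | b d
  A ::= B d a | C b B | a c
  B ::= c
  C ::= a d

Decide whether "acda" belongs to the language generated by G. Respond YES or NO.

CNF form of G:
  S -> T1 A | T1 T0 | T2 B | T2 T0
  A -> B X4 | C X5 | T1 T3
  B -> c
  C -> T1 T0
  T0 -> d
  T1 -> a
  T2 -> b
  T3 -> c
  X4 -> T0 T1
  X5 -> T2 B

CYK fill:
  T[0,0] 'a' = {T1}  orig:{}
  T[1,1] 'c' = {B,T3}  orig:{B}
  T[2,2] 'd' = {T0}  orig:{}
  T[3,3] 'a' = {T1}  orig:{}
  T[0,1] 'ac' = {A}
  T[1,2] 'cd' = ∅
  T[2,3] 'da' = {X4}  orig:{}
  T[0,2] 'acd' = ∅
  T[1,3] 'cda' = {A}
  T[0,3] 'acda' = {S}

S ∈ T[0,3] ⇒ YES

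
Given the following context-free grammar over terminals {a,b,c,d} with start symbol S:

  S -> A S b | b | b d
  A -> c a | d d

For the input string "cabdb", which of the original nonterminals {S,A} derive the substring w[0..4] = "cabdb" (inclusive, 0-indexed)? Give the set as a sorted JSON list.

CNF form of G:
  S -> A X4 | T3 T2 | b
  A -> T0 T1 | T2 T2
  T0 -> c
  T1 -> a
  T2 -> d
  T3 -> b
  X4 -> S T3

CYK table (by increasing span) — only the sub-triangle for w[0..4]:
  T[0,0] 'c' = {T0}  orig:{}
  T[1,1] 'a' = {T1}  orig:{}
  T[2,2] 'b' = {S,T3}  orig:{S}
  T[3,3] 'd' = {T2}  orig:{}
  T[4,4] 'b' = {S,T3}  orig:{S}
  T[0,1] 'ca' = {A}
  T[1,2] 'ab' = ∅
  T[2,3] 'bd' = {S}
  T[3,4] 'db' = ∅
  T[0,2] 'cab' = ∅
  T[1,3] 'abd' = ∅
  T[2,4] 'bdb' = {X4}  orig:{}
  T[0,3] 'cabd' = ∅
  T[1,4] 'abdb' = ∅
  T[0,4] 'cabdb' = {S}

Original NTs in T[0,4] deriving "cabdb": ["S"]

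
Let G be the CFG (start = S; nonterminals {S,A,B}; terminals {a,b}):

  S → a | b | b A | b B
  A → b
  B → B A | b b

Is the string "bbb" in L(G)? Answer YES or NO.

CNF form of G:
  S -> T0 A | T0 B | a | b
  A -> b
  B -> B A | T0 T0
  T0 -> b

CYK fill:
  cell(0,0) b: {A,S,T0}  orig:{A,S}
  cell(1,1) b: {A,S,T0}  orig:{A,S}
  cell(2,2) b: {A,S,T0}  orig:{A,S}
  cell(0,1) bb: {B,S}
  cell(1,2) bb: {B,S}
  cell(0,2) bbb: {B,S}

S ∈ T[0,2] ⇒ YES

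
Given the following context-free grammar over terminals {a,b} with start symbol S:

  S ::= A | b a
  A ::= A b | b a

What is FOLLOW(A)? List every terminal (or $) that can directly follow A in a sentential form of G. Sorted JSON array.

Compute FIRST by fixpoint:
round 1:
  A via A→b a: +{b}
  S via S→A: +{b}
  S: {b}  A: {b}
round 2: — fixpoint
  S: {b}  A: {b}

FOLLOW sets:
FOLLOW(S) := {$}
iter 1:
  A→A b: FOLLOW(A) ⊇ FIRST(b) = {b}; new: +{b}
  S→A: FOLLOW(A) ⊇ FOLLOW(S) ⊇ {$}; new: +{$}
  FOLLOW(S)={$}  FOLLOW(A)={$,b}
iter 2: (stable)
  FOLLOW(S)={$}  FOLLOW(A)={$,b}

FOLLOW(A) = ["$", "b"]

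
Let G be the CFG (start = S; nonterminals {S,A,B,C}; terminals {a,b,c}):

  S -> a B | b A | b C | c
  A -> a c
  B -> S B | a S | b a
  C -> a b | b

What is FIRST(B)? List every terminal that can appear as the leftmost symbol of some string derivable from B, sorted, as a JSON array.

FIRST sets, iterate to fixpoint:
[1]
  A via A→a c: +{a}
  B via B→a S: +{a}
  B via B→b a: +{b}
  C via C→a b: +{a}
  C via C→b: +{b}
  S via S→a B: +{a}
  S via S→b A: +{b}
  S via S→c: +{c}
  FIRST(S)={a,b,c}  FIRST(A)={a}  FIRST(B)={a,b}  FIRST(C)={a,b}
[2]
  B via B→S B: +{c}
  FIRST(S)={a,b,c}  FIRST(A)={a}  FIRST(B)={a,b,c}  FIRST(C)={a,b}
[3] — fixpoint
  FIRST(S)={a,b,c}  FIRST(A)={a}  FIRST(B)={a,b,c}  FIRST(C)={a,b}

FIRST(B) = ["a", "b", "c"]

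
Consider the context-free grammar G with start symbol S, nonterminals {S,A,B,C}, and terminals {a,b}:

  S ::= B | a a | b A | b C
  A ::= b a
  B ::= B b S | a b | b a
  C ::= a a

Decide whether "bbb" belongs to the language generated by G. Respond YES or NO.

Convert to CNF:
  S -> B X3 | T0 A | T0 C | T0 T1 | T1 T0 | T1 T1
  A -> T0 T1
  B -> B X2 | T0 T1 | T1 T0
  C -> T1 T1
  T0 -> b
  T1 -> a
  X2 -> T0 S
  X3 -> T0 S

CYK fill:
  cell(0,0) b: {T0}  orig:{}
  cell(1,1) b: {T0}  orig:{}
  cell(2,2) b: {T0}  orig:{}
  cell(0,1) bb: ∅
  cell(1,2) bb: ∅
  cell(0,2) bbb: ∅

S ∉ T[0,2] ⇒ NO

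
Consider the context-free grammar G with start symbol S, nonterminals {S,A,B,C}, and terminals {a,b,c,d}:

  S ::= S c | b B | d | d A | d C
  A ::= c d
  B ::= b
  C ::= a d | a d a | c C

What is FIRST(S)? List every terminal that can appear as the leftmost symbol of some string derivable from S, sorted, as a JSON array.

FIRST iteration:
[1]
  A via A→c d: +{c}
  B via B→b: +{b}
  C via C→a d: +{a}
  C via C→c C: +{c}
  S via S→b B: +{b}
  S via S→d: +{d}
  S: {b,d}  A: {c}  B: {b}  C: {a,c}
[2] (stable)
  S: {b,d}  A: {c}  B: {b}  C: {a,c}

FIRST(S) = ["b", "d"]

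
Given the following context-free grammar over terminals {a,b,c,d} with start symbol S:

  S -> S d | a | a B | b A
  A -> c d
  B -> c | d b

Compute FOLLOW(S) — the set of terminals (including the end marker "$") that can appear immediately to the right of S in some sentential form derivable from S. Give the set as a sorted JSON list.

Compute FIRST by fixpoint:
iter 1:
  A via A→c d: +{c}
  B via B→c: +{c}
  B via B→d b: +{d}
  S via S→a: +{a}
  S via S→b A: +{b}
  FIRST[S]={a,b}  FIRST[A]={c}  FIRST[B]={c,d}
iter 2: done
  FIRST[S]={a,b}  FIRST[A]={c}  FIRST[B]={c,d}

FOLLOW iteration:
FOLLOW(S) := {$}
[1]
  S→S d: FOLLOW(S) ⊇ FIRST(d) = {d}; new: +{d}
  S→a B: FOLLOW(B) ⊇ FOLLOW(S) ⊇ {$,d}; new: +{$,d}
  S→b A: FOLLOW(A) ⊇ FOLLOW(S) ⊇ {$,d}; new: +{$,d}
  FOLLOW[S]={$,d}  FOLLOW[A]={$,d}  FOLLOW[B]={$,d}
[2] (stable)
  FOLLOW[S]={$,d}  FOLLOW[A]={$,d}  FOLLOW[B]={$,d}

FOLLOW(S) = ["$", "d"]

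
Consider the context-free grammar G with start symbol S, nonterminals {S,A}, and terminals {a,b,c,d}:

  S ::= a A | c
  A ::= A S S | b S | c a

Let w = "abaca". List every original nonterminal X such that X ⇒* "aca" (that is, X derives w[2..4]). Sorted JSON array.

Convert to CNF:
  S -> T2 A | c
  A -> A X3 | T0 S | T1 T2
  T0 -> b
  T1 -> c
  T2 -> a
  X3 -> S S

Fill CYK table bottom-up (cells [i..j] with 2 ≤ i ≤ j ≤ 4 only):
  cell(2,2) a: {T2}  orig:{}
  cell(3,3) c: {S,T1}  orig:{S}
  cell(4,4) a: {T2}  orig:{}
  cell(2,3) ac: ∅
  cell(3,4) ca: {A}
  cell(2,4) aca: {S}

Original NTs in T[2,4] deriving "aca": ["S"]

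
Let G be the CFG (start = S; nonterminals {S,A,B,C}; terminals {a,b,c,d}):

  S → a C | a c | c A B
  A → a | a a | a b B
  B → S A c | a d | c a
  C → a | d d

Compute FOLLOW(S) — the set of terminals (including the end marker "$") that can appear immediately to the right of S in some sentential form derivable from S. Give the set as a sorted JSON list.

FIRST iteration:
[1]
  A via A→a: +{a}
  B via B→a d: +{a}
  B via B→c a: +{c}
  C via C→a: +{a}
  C via C→d d: +{d}
  S via S→a C: +{a}
  S via S→c A B: +{c}
  FIRST(S)={a,c}  FIRST(A)={a}  FIRST(B)={a,c}  FIRST(C)={a,d}
[2] done
  FIRST(S)={a,c}  FIRST(A)={a}  FIRST(B)={a,c}  FIRST(C)={a,d}

FOLLOW iteration:
seed FOLLOW(S) with $
iter 1:
  B→S A c: FOLLOW(S) ⊇ FIRST(A) = {a}; new: +{a}
  B→S A c: FOLLOW(A) ⊇ FIRST(c) = {c}; new: +{c}
  S→a C: FOLLOW(C) ⊇ FOLLOW(S) ⊇ {$,a}; new: +{$,a}
  S→c A B: FOLLOW(A) ⊇ FIRST(B) = {a,c}; new: +{a}
  S→c A B: FOLLOW(B) ⊇ FOLLOW(S) ⊇ {$,a}; new: +{$,a}
  FOLLOW[S]={$,a}  FOLLOW[A]={a,c}  FOLLOW[B]={$,a}  FOLLOW[C]={$,a}
iter 2:
  A→a b B: FOLLOW(B) ⊇ FOLLOW(A) ⊇ {a,c}; new: +{c}
  FOLLOW[S]={$,a}  FOLLOW[A]={a,c}  FOLLOW[B]={$,a,c}  FOLLOW[C]={$,a}
iter 3: done
  FOLLOW[S]={$,a}  FOLLOW[A]={a,c}  FOLLOW[B]={$,a,c}  FOLLOW[C]={$,a}

FOLLOW(S) = ["$", "a"]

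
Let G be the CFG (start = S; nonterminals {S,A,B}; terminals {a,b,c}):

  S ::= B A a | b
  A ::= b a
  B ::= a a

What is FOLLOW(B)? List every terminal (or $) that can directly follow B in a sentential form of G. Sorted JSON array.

FIRST sets, iterate to fixpoint:
pass 1:
  A via A→b a: +{b}
  B via B→a a: +{a}
  S via S→B A a: +{a}
  S via S→b: +{b}
  FIRST(S)={a,b}  FIRST(A)={b}  FIRST(B)={a}
pass 2: (stable)
  FIRST(S)={a,b}  FIRST(A)={b}  FIRST(B)={a}

FOLLOW sets:
seed FOLLOW(S) with $
pass 1:
  S→B A a: FOLLOW(B) ⊇ FIRST(A) = {b}; new: +{b}
  S→B A a: FOLLOW(A) ⊇ FIRST(a) = {a}; new: +{a}
  FOLLOW[S]={$}  FOLLOW[A]={a}  FOLLOW[B]={b}
pass 2: — fixpoint
  FOLLOW[S]={$}  FOLLOW[A]={a}  FOLLOW[B]={b}

FOLLOW(B) = ["b"]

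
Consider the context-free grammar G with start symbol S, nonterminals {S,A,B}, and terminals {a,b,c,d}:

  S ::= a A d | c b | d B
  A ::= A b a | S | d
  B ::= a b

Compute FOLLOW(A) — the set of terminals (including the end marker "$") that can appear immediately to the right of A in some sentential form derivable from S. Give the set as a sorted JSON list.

Compute FIRST by fixpoint:
[1]
  A via A→d: +{d}
  B via B→a b: +{a}
  S via S→a A d: +{a}
  S via S→c b: +{c}
  S via S→d B: +{d}
  FIRST[S]={a,c,d}  FIRST[A]={d}  FIRST[B]={a}
[2]
  A via A→S: +{a,c}
  FIRST[S]={a,c,d}  FIRST[A]={a,c,d}  FIRST[B]={a}
[3] done
  FIRST[S]={a,c,d}  FIRST[A]={a,c,d}  FIRST[B]={a}

Compute FOLLOW by fixpoint:
initialize: $ ∈ FOLLOW(S)
[1]
  A→A b a: FOLLOW(A) ⊇ FIRST(b) = {b}; new: +{b}
  A→S: FOLLOW(S) ⊇ FOLLOW(A) ⊇ {b}; new: +{b}
  S→a A d: FOLLOW(A) ⊇ FIRST(d) = {d}; new: +{d}
  S→d B: FOLLOW(B) ⊇ FOLLOW(S) ⊇ {$,b}; new: +{$,b}
  FOLLOW(S)={$,b}  FOLLOW(A)={b,d}  FOLLOW(B)={$,b}
[2]
  A→S: FOLLOW(S) ⊇ FOLLOW(A) ⊇ {b,d}; new: +{d}
  S→d B: FOLLOW(B) ⊇ FOLLOW(S) ⊇ {$,b,d}; new: +{d}
  FOLLOW(S)={$,b,d}  FOLLOW(A)={b,d}  FOLLOW(B)={$,b,d}
[3] (no change)
  FOLLOW(S)={$,b,d}  FOLLOW(A)={b,d}  FOLLOW(B)={$,b,d}

FOLLOW(A) = ["b", "d"]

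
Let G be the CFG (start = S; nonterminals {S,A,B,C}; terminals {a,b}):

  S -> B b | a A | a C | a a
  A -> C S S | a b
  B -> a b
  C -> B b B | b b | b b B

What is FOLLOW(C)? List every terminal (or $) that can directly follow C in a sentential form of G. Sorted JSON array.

FIRST sets, iterate to fixpoint:
round 1:
  A via A→a b: +{a}
  B via B→a b: +{a}
  C via C→B b B: +{a}
  C via C→b b: +{b}
  S via S→B b: +{a}
  FIRST[S]={a}  FIRST[A]={a}  FIRST[B]={a}  FIRST[C]={a,b}
round 2:
  A via A→C S S: +{b}
  FIRST[S]={a}  FIRST[A]={a,b}  FIRST[B]={a}  FIRST[C]={a,b}
round 3: (stable)
  FIRST[S]={a}  FIRST[A]={a,b}  FIRST[B]={a}  FIRST[C]={a,b}

FOLLOW iteration:
FOLLOW(S) := {$}
pass 1:
  A→C S S: FOLLOW(C) ⊇ FIRST(S) = {a}; new: +{a}
  A→C S S: FOLLOW(S) ⊇ FIRST(S) = {a}; new: +{a}
  C→B b B: FOLLOW(B) ⊇ FIRST(b) = {b}; new: +{b}
  C→B b B: FOLLOW(B) ⊇ FOLLOW(C) ⊇ {a}; new: +{a}
  S→a A: FOLLOW(A) ⊇ FOLLOW(S) ⊇ {$,a}; new: +{$,a}
  S→a C: FOLLOW(C) ⊇ FOLLOW(S) ⊇ {$,a}; new: +{$}
  FOLLOW[S]={$,a}  FOLLOW[A]={$,a}  FOLLOW[B]={a,b}  FOLLOW[C]={$,a}
pass 2:
  C→B b B: FOLLOW(B) ⊇ FOLLOW(C) ⊇ {$,a}; new: +{$}
  FOLLOW[S]={$,a}  FOLLOW[A]={$,a}  FOLLOW[B]={$,a,b}  FOLLOW[C]={$,a}
pass 3: (no change)
  FOLLOW[S]={$,a}  FOLLOW[A]={$,a}  FOLLOW[B]={$,a,b}  FOLLOW[C]={$,a}

FOLLOW(C) = ["$", "a"]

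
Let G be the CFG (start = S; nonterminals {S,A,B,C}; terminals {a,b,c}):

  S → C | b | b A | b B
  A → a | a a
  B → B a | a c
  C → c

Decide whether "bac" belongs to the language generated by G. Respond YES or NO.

Convert to CNF:
  S -> T2 A | T2 B | b | c
  A -> T0 T0 | a
  B -> B T0 | T0 T1
  C -> c
  T0 -> a
  T1 -> c
  T2 -> b

CYK table (by increasing span):
  cell(0,0) b: {S,T2}  orig:{S}
  cell(1,1) a: {A,T0}  orig:{A}
  cell(2,2) c: {C,S,T1}  orig:{C,S}
  cell(0,1) ba: {S}
  cell(1,2) ac: {B}
  cell(0,2) bac: {S}

S ∈ T[0,2] ⇒ YES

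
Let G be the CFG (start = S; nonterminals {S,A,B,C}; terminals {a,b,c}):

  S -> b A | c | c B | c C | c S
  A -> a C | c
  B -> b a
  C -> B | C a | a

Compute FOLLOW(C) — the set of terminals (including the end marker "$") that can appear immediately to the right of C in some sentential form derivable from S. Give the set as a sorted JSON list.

FIRST iteration:
iter 1:
  A via A→a C: +{a}
  A via A→c: +{c}
  B via B→b a: +{b}
  C via C→B: +{b}
  C via C→a: +{a}
  S via S→b A: +{b}
  S via S→c: +{c}
  S: {b,c}  A: {a,c}  B: {b}  C: {a,b}
iter 2: (no change)
  S: {b,c}  A: {a,c}  B: {b}  C: {a,b}

Compute FOLLOW by fixpoint:
initialize: $ ∈ FOLLOW(S)
round 1:
  C→C a: FOLLOW(C) ⊇ FIRST(a) = {a}; new: +{a}
  S→b A: FOLLOW(A) ⊇ FOLLOW(S) ⊇ {$}; new: +{$}
  S→c B: FOLLOW(B) ⊇ FOLLOW(S) ⊇ {$}; new: +{$}
  S→c C: FOLLOW(C) ⊇ FOLLOW(S) ⊇ {$}; new: +{$}
  FOLLOW[S]={$}  FOLLOW[A]={$}  FOLLOW[B]={$}  FOLLOW[C]={$,a}
round 2:
  C→B: FOLLOW(B) ⊇ FOLLOW(C) ⊇ {$,a}; new: +{a}
  FOLLOW[S]={$}  FOLLOW[A]={$}  FOLLOW[B]={$,a}  FOLLOW[C]={$,a}
round 3: — fixpoint
  FOLLOW[S]={$}  FOLLOW[A]={$}  FOLLOW[B]={$,a}  FOLLOW[C]={$,a}

FOLLOW(C) = ["$", "a"]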